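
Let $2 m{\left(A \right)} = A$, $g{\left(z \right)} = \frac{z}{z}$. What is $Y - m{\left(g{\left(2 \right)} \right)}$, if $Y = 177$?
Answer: $\frac{353}{2} \approx 176.5$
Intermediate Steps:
$g{\left(z \right)} = 1$
$m{\left(A \right)} = \frac{A}{2}$
$Y - m{\left(g{\left(2 \right)} \right)} = 177 - \frac{1}{2} \cdot 1 = 177 - \frac{1}{2} = \frac{353}{2}$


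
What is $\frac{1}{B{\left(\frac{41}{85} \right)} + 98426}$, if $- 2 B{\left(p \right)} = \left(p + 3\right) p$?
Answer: $\frac{7225}{711121782} \approx 1.016 \cdot 10^{-5}$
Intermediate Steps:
$B{\left(p \right)} = - \frac{p \left(3 + p\right)}{2}$ ($B{\left(p \right)} = - \frac{\left(p + 3\right) p}{2} = - \frac{\left(3 + p\right) p}{2} = - \frac{p \left(3 + p\right)}{2}$)
$\frac{1}{B{\left(\frac{41}{85} \right)} + 98426} = \frac{1}{- \frac{\frac{41}{85} \left(3 + \frac{41}{85}\right)}{2} + 98426} = \frac{1}{- \frac{41 \cdot \frac{1}{85} \left(3 + 41 \cdot \frac{1}{85}\right)}{2} + 98426} = \frac{1}{\left(- \frac{1}{2}\right) \frac{41}{85} \left(3 + \frac{41}{85}\right) + 98426} = \frac{1}{\left(- \frac{1}{2}\right) \frac{41}{85} \cdot \frac{296}{85} + 98426} = \frac{1}{- \frac{6068}{7225} + 98426} = \frac{1}{\frac{711121782}{7225}} = \frac{7225}{711121782}$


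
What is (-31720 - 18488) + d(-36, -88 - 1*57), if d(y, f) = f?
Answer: -50353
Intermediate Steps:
(-31720 - 18488) + d(-36, -88 - 1*57) = (-31720 - 18488) + (-88 - 1*57) = -50208 + (-88 - 57) = -50208 - 145 = -50353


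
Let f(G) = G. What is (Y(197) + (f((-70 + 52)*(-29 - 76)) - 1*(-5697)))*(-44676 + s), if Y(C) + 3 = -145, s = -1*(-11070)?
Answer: -249995034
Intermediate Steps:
s = 11070
Y(C) = -148 (Y(C) = -3 - 145 = -148)
(Y(197) + (f((-70 + 52)*(-29 - 76)) - 1*(-5697)))*(-44676 + s) = (-148 + ((-70 + 52)*(-29 - 76) - 1*(-5697)))*(-44676 + 11070) = (-148 + (-18*(-105) + 5697))*(-33606) = (-148 + (1890 + 5697))*(-33606) = (-148 + 7587)*(-33606) = 7439*(-33606) = -249995034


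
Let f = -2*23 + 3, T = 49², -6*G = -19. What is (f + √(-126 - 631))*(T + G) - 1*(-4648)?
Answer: -592387/6 + 14425*I*√757/6 ≈ -98731.0 + 66147.0*I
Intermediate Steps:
G = 19/6 (G = -⅙*(-19) = 19/6 ≈ 3.1667)
T = 2401
f = -43 (f = -46 + 3 = -43)
(f + √(-126 - 631))*(T + G) - 1*(-4648) = (-43 + √(-126 - 631))*(2401 + 19/6) - 1*(-4648) = (-43 + √(-757))*(14425/6) + 4648 = (-43 + I*√757)*(14425/6) + 4648 = (-620275/6 + 14425*I*√757/6) + 4648 = -592387/6 + 14425*I*√757/6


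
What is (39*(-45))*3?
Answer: -5265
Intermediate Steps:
(39*(-45))*3 = -1755*3 = -5265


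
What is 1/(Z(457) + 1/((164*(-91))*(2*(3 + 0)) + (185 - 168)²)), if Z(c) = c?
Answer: 89255/40789534 ≈ 0.0021882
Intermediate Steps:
1/(Z(457) + 1/((164*(-91))*(2*(3 + 0)) + (185 - 168)²)) = 1/(457 + 1/((164*(-91))*(2*(3 + 0)) + (185 - 168)²)) = 1/(457 + 1/(-29848*3 + 17²)) = 1/(457 + 1/(-14924*6 + 289)) = 1/(457 + 1/(-89544 + 289)) = 1/(457 + 1/(-89255)) = 1/(457 - 1/89255) = 1/(40789534/89255) = 89255/40789534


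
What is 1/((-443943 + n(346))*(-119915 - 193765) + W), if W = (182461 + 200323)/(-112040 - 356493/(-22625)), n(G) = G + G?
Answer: 2534548507/352401023146795807760 ≈ 7.1922e-12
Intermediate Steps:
n(G) = 2*G
W = -8660488000/2534548507 (W = 382784/(-112040 - 356493*(-1/22625)) = 382784/(-112040 + 356493/22625) = 382784/(-2534548507/22625) = 382784*(-22625/2534548507) = -8660488000/2534548507 ≈ -3.4170)
1/((-443943 + n(346))*(-119915 - 193765) + W) = 1/((-443943 + 2*346)*(-119915 - 193765) - 8660488000/2534548507) = 1/((-443943 + 692)*(-313680) - 8660488000/2534548507) = 1/(-443251*(-313680) - 8660488000/2534548507) = 1/(139038973680 - 8660488000/2534548507) = 1/(352401023146795807760/2534548507) = 2534548507/352401023146795807760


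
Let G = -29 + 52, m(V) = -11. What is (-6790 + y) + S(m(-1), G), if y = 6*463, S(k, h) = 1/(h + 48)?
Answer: -284851/71 ≈ -4012.0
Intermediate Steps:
G = 23
S(k, h) = 1/(48 + h)
y = 2778
(-6790 + y) + S(m(-1), G) = (-6790 + 2778) + 1/(48 + 23) = -4012 + 1/71 = -284851/71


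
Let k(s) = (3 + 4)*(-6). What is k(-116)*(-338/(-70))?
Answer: -1014/5 ≈ -202.80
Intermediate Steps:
k(s) = -42 (k(s) = 7*(-6) = -42)
k(-116)*(-338/(-70)) = -(-14196)/(-70) = -(-14196)*(-1)/70 = -42*169/35 = -1014/5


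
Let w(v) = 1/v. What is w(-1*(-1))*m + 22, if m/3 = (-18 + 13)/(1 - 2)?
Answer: 37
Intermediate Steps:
m = 15 (m = 3*((-18 + 13)/(1 - 2)) = 3*(-5/(-1)) = 3*(-5*(-1)) = 3*5 = 15)
w(-1*(-1))*m + 22 = 15/(-1*(-1)) + 22 = 15/1 + 22 = 1*15 + 22 = 15 + 22 = 37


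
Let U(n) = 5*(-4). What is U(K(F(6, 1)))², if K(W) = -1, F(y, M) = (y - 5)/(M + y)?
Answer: 400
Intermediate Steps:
F(y, M) = (-5 + y)/(M + y)
U(n) = -20
U(K(F(6, 1)))² = (-20)² = 400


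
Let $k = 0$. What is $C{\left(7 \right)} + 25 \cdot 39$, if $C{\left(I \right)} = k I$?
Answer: $975$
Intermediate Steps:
$C{\left(I \right)} = 0$ ($C{\left(I \right)} = 0 I = 0$)
$C{\left(7 \right)} + 25 \cdot 39 = 0 + 25 \cdot 39 = 0 + 975 = 975$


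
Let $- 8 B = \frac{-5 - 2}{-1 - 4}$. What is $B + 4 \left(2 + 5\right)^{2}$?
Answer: $\frac{7833}{40} \approx 195.82$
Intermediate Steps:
$B = - \frac{7}{40}$ ($B = - \frac{\left(-5 - 2\right) \frac{1}{-1 - 4}}{8} = - \frac{\left(-7\right) \frac{1}{-5}}{8} = - \frac{\left(-7\right) \left(- \frac{1}{5}\right)}{8} = \left(- \frac{1}{8}\right) \frac{7}{5} = - \frac{7}{40} \approx -0.175$)
$B + 4 \left(2 + 5\right)^{2} = - \frac{7}{40} + 4 \left(2 + 5\right)^{2} = - \frac{7}{40} + 4 \cdot 7^{2} = - \frac{7}{40} + 4 \cdot 49 = - \frac{7}{40} + 196 = \frac{7833}{40}$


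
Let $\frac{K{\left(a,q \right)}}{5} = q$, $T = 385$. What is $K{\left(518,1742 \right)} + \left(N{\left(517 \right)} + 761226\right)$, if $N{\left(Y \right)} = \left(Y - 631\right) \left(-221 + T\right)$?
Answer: $751240$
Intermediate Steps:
$K{\left(a,q \right)} = 5 q$
$N{\left(Y \right)} = -103484 + 164 Y$ ($N{\left(Y \right)} = \left(Y - 631\right) \left(-221 + 385\right) = \left(-631 + Y\right) 164 = -103484 + 164 Y$)
$K{\left(518,1742 \right)} + \left(N{\left(517 \right)} + 761226\right) = 5 \cdot 1742 + \left(\left(-103484 + 164 \cdot 517\right) + 761226\right) = 8710 + \left(\left(-103484 + 84788\right) + 761226\right) = 8710 + \left(-18696 + 761226\right) = 8710 + 742530 = 751240$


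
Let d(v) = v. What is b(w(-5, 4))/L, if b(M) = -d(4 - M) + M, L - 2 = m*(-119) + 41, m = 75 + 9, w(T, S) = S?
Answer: -4/9953 ≈ -0.00040189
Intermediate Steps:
m = 84
L = -9953 (L = 2 + (84*(-119) + 41) = 2 + (-9996 + 41) = 2 - 9955 = -9953)
b(M) = -4 + 2*M (b(M) = -(4 - M) + M = (-4 + M) + M = -4 + 2*M)
b(w(-5, 4))/L = (-4 + 2*4)/(-9953) = (-4 + 8)*(-1/9953) = 4*(-1/9953) = -4/9953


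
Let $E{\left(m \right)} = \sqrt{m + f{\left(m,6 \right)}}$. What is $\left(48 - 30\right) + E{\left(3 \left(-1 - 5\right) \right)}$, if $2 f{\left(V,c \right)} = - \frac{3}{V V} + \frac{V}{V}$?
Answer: $18 + \frac{i \sqrt{22686}}{36} \approx 18.0 + 4.1839 i$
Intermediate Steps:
$f{\left(V,c \right)} = \frac{1}{2} - \frac{3}{2 V^{2}}$ ($f{\left(V,c \right)} = \frac{- \frac{3}{V V} + \frac{V}{V}}{2} = \frac{- \frac{3}{V^{2}} + 1}{2} = \frac{1 - \frac{3}{V^{2}}}{2} = \frac{1}{2} - \frac{3}{2 V^{2}}$)
$E{\left(m \right)} = \sqrt{m + \frac{-3 + m^{2}}{2 m^{2}}}$
$\left(48 - 30\right) + E{\left(3 \left(-1 - 5\right) \right)} = \left(48 - 30\right) + \frac{\sqrt{2 - \frac{6}{9 \left(-1 - 5\right)^{2}} + 4 \cdot 3 \left(-1 - 5\right)}}{2} = 18 + \frac{\sqrt{2 - \frac{6}{324} + 4 \cdot 3 \left(-6\right)}}{2} = 18 + \frac{\sqrt{2 - \frac{6}{324} + 4 \left(-18\right)}}{2} = 18 + \frac{\sqrt{2 - \frac{1}{54} - 72}}{2} = 18 + \frac{\sqrt{- \frac{3781}{54}}}{2} = 18 + \frac{\frac{1}{18} i \sqrt{22686}}{2} = 18 + \frac{i \sqrt{22686}}{36}$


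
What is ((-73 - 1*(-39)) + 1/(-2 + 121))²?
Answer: 16362025/14161 ≈ 1155.4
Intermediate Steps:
((-73 - 1*(-39)) + 1/(-2 + 121))² = ((-73 + 39) + 1/119)² = (-34 + 1/119)² = (-4045/119)² = 16362025/14161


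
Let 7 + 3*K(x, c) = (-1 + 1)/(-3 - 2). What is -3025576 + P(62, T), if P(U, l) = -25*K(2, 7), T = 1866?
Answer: -9076553/3 ≈ -3.0255e+6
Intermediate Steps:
K(x, c) = -7/3 (K(x, c) = -7/3 + ((-1 + 1)/(-3 - 2))/3 = -7/3 + (0/(-5))/3 = -7/3 + (0*(-1/5))/3 = -7/3 + (1/3)*0 = -7/3 + 0 = -7/3)
P(U, l) = 175/3 (P(U, l) = -25*(-7/3) = 175/3)
-3025576 + P(62, T) = -3025576 + 175/3 = -9076553/3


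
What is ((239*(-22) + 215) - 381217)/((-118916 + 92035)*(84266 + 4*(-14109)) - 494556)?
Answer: 193130/374296393 ≈ 0.00051598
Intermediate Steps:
((239*(-22) + 215) - 381217)/((-118916 + 92035)*(84266 + 4*(-14109)) - 494556) = ((-5258 + 215) - 381217)/(-26881*(84266 - 56436) - 494556) = (-5043 - 381217)/(-26881*27830 - 494556) = -386260/(-748098230 - 494556) = -386260/(-748592786) = -386260*(-1/748592786) = 193130/374296393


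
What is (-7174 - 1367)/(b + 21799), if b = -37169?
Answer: 8541/15370 ≈ 0.55569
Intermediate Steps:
(-7174 - 1367)/(b + 21799) = (-7174 - 1367)/(-37169 + 21799) = -8541/(-15370) = -8541*(-1/15370) = 8541/15370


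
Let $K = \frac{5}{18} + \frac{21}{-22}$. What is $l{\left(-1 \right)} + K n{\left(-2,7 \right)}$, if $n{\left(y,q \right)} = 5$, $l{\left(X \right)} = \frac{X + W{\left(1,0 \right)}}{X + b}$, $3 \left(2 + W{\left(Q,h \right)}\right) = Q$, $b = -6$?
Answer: $- \frac{2081}{693} \approx -3.0029$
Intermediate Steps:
$W{\left(Q,h \right)} = -2 + \frac{Q}{3}$
$l{\left(X \right)} = \frac{- \frac{5}{3} + X}{-6 + X}$ ($l{\left(X \right)} = \frac{X + \left(-2 + \frac{1}{3} \cdot 1\right)}{X - 6} = \frac{X + \left(-2 + \frac{1}{3}\right)}{-6 + X} = \frac{X - \frac{5}{3}}{-6 + X} = \frac{- \frac{5}{3} + X}{-6 + X}$)
$K = - \frac{67}{99}$ ($K = 5 \cdot \frac{1}{18} + 21 \left(- \frac{1}{22}\right) = \frac{5}{18} - \frac{21}{22} = - \frac{67}{99} \approx -0.67677$)
$l{\left(-1 \right)} + K n{\left(-2,7 \right)} = \frac{- \frac{5}{3} - 1}{-6 - 1} - \frac{335}{99} = \frac{1}{-7} \left(- \frac{8}{3}\right) - \frac{335}{99} = \left(- \frac{1}{7}\right) \left(- \frac{8}{3}\right) - \frac{335}{99} = \frac{8}{21} - \frac{335}{99} = - \frac{2081}{693}$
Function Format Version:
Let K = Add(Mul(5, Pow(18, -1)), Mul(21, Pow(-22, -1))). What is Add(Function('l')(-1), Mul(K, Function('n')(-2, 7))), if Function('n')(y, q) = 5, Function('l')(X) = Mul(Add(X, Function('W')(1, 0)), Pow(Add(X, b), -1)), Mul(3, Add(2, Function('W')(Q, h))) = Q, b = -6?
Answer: Rational(-2081, 693) ≈ -3.0029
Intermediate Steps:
Function('W')(Q, h) = Add(-2, Mul(Rational(1, 3), Q))
Function('l')(X) = Mul(Pow(Add(-6, X), -1), Add(Rational(-5, 3), X)) (Function('l')(X) = Mul(Add(X, Add(-2, Mul(Rational(1, 3), 1))), Pow(Add(X, -6), -1)) = Mul(Add(X, Add(-2, Rational(1, 3))), Pow(Add(-6, X), -1)) = Mul(Add(X, Rational(-5, 3)), Pow(Add(-6, X), -1)) = Mul(Add(Rational(-5, 3), X), Pow(Add(-6, X), -1)) = Mul(Pow(Add(-6, X), -1), Add(Rational(-5, 3), X)))
K = Rational(-67, 99) (K = Add(Mul(5, Rational(1, 18)), Mul(21, Rational(-1, 22))) = Add(Rational(5, 18), Rational(-21, 22)) = Rational(-67, 99) ≈ -0.67677)
Add(Function('l')(-1), Mul(K, Function('n')(-2, 7))) = Add(Mul(Pow(Add(-6, -1), -1), Add(Rational(-5, 3), -1)), Mul(Rational(-67, 99), 5)) = Add(Mul(Pow(-7, -1), Rational(-8, 3)), Rational(-335, 99)) = Add(Mul(Rational(-1, 7), Rational(-8, 3)), Rational(-335, 99)) = Add(Rational(8, 21), Rational(-335, 99)) = Rational(-2081, 693)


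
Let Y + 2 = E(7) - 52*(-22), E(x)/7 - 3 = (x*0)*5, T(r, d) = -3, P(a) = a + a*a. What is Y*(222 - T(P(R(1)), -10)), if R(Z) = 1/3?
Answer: 261675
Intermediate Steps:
R(Z) = 1/3
P(a) = a + a**2
E(x) = 21 (E(x) = 21 + 7*((x*0)*5) = 21 + 7*(0*5) = 21 + 7*0 = 21 + 0 = 21)
Y = 1163 (Y = -2 + (21 - 52*(-22)) = -2 + (21 + 1144) = -2 + 1165 = 1163)
Y*(222 - T(P(R(1)), -10)) = 1163*(222 - 1*(-3)) = 1163*(222 + 3) = 1163*225 = 261675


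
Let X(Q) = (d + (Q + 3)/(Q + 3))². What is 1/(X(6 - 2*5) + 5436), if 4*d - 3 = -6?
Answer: 16/86977 ≈ 0.00018396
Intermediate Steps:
d = -¾ (d = ¾ + (¼)*(-6) = ¾ - 3/2 = -¾ ≈ -0.75000)
X(Q) = 1/16 (X(Q) = (-¾ + (Q + 3)/(Q + 3))² = (-¾ + (3 + Q)/(3 + Q))² = (-¾ + 1)² = (¼)² = 1/16)
1/(X(6 - 2*5) + 5436) = 1/(1/16 + 5436) = 1/(86977/16) = 16/86977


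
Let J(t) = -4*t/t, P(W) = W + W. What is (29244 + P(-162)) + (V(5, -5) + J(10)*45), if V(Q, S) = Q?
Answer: 28745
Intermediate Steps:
P(W) = 2*W
J(t) = -4 (J(t) = -4*1 = -4)
(29244 + P(-162)) + (V(5, -5) + J(10)*45) = (29244 + 2*(-162)) + (5 - 4*45) = (29244 - 324) + (5 - 180) = 28920 - 175 = 28745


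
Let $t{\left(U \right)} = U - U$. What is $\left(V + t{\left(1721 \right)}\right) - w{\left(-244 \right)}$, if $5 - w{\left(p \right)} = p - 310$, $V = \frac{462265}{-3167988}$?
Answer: $- \frac{1771367557}{3167988} \approx -559.15$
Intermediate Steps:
$V = - \frac{462265}{3167988}$ ($V = 462265 \left(- \frac{1}{3167988}\right) = - \frac{462265}{3167988} \approx -0.14592$)
$t{\left(U \right)} = 0$
$w{\left(p \right)} = 315 - p$ ($w{\left(p \right)} = 5 - \left(p - 310\right) = 5 - \left(-310 + p\right) = 315 - p$)
$\left(V + t{\left(1721 \right)}\right) - w{\left(-244 \right)} = \left(- \frac{462265}{3167988} + 0\right) - \left(315 - -244\right) = - \frac{462265}{3167988} - \left(315 + 244\right) = - \frac{462265}{3167988} - 559 = - \frac{1771367557}{3167988}$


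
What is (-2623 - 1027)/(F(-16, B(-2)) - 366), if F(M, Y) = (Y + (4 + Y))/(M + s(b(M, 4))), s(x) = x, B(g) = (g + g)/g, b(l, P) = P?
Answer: 219/22 ≈ 9.9545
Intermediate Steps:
B(g) = 2 (B(g) = (2*g)/g = 2)
F(M, Y) = (4 + 2*Y)/(4 + M) (F(M, Y) = (Y + (4 + Y))/(M + 4) = (4 + 2*Y)/(4 + M))
(-2623 - 1027)/(F(-16, B(-2)) - 366) = (-2623 - 1027)/(2*(2 + 2)/(4 - 16) - 366) = -3650/(2*4/(-12) - 366) = -3650/(2*(-1/12)*4 - 366) = -3650/(-⅔ - 366) = -3650/(-1100/3) = -3650*(-3/1100) = 219/22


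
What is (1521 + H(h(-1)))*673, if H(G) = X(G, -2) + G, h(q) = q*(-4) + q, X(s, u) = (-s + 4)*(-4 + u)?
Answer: 1021614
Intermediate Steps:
X(s, u) = (-4 + u)*(4 - s) (X(s, u) = (4 - s)*(-4 + u) = (-4 + u)*(4 - s))
h(q) = -3*q (h(q) = -4*q + q = -3*q)
H(G) = -24 + 7*G (H(G) = (-16 + 4*G + 4*(-2) - 1*G*(-2)) + G = (-16 + 4*G - 8 + 2*G) + G = (-24 + 6*G) + G = -24 + 7*G)
(1521 + H(h(-1)))*673 = (1521 + (-24 + 7*(-3*(-1))))*673 = (1521 + (-24 + 7*3))*673 = (1521 + (-24 + 21))*673 = (1521 - 3)*673 = 1518*673 = 1021614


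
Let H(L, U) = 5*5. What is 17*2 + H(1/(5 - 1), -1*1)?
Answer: 59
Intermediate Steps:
H(L, U) = 25
17*2 + H(1/(5 - 1), -1*1) = 17*2 + 25 = 34 + 25 = 59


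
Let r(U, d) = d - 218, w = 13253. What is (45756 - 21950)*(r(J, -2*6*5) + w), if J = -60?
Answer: 308882850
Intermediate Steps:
r(U, d) = -218 + d
(45756 - 21950)*(r(J, -2*6*5) + w) = (45756 - 21950)*((-218 - 2*6*5) + 13253) = 23806*((-218 - 12*5) + 13253) = 23806*((-218 - 60) + 13253) = 23806*(-278 + 13253) = 23806*12975 = 308882850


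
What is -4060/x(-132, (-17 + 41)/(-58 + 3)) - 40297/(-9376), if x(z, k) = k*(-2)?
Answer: -130732909/28128 ≈ -4647.8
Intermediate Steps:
x(z, k) = -2*k
-4060/x(-132, (-17 + 41)/(-58 + 3)) - 40297/(-9376) = -4060*(-(-58 + 3)/(2*(-17 + 41))) - 40297/(-9376) = -4060/((-48/(-55))) - 40297*(-1/9376) = -4060/((-48*(-1)/55)) + 40297/9376 = -4060/((-2*(-24/55))) + 40297/9376 = -4060/48/55 + 40297/9376 = -4060*55/48 + 40297/9376 = -55825/12 + 40297/9376 = -130732909/28128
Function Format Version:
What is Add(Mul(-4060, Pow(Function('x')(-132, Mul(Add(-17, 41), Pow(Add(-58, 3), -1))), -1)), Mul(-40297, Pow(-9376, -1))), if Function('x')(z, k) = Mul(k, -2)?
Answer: Rational(-130732909, 28128) ≈ -4647.8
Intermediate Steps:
Function('x')(z, k) = Mul(-2, k)
Add(Mul(-4060, Pow(Function('x')(-132, Mul(Add(-17, 41), Pow(Add(-58, 3), -1))), -1)), Mul(-40297, Pow(-9376, -1))) = Add(Mul(-4060, Pow(Mul(-2, Mul(Add(-17, 41), Pow(Add(-58, 3), -1))), -1)), Mul(-40297, Pow(-9376, -1))) = Add(Mul(-4060, Pow(Mul(-2, Mul(24, Pow(-55, -1))), -1)), Mul(-40297, Rational(-1, 9376))) = Add(Mul(-4060, Pow(Mul(-2, Mul(24, Rational(-1, 55))), -1)), Rational(40297, 9376)) = Add(Mul(-4060, Pow(Mul(-2, Rational(-24, 55)), -1)), Rational(40297, 9376)) = Add(Mul(-4060, Pow(Rational(48, 55), -1)), Rational(40297, 9376)) = Add(Mul(-4060, Rational(55, 48)), Rational(40297, 9376)) = Add(Rational(-55825, 12), Rational(40297, 9376)) = Rational(-130732909, 28128)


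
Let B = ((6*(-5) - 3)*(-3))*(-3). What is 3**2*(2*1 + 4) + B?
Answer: -243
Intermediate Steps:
B = -297 (B = ((-30 - 3)*(-3))*(-3) = -33*(-3)*(-3) = 99*(-3) = -297)
3**2*(2*1 + 4) + B = 3**2*(2*1 + 4) - 297 = 9*(2 + 4) - 297 = 9*6 - 297 = 54 - 297 = -243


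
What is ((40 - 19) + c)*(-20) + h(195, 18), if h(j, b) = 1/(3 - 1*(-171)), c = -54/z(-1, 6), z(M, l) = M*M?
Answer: 114841/174 ≈ 660.01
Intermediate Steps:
z(M, l) = M**2
c = -54 (c = -54/((-1)**2) = -54/1 = -54*1 = -54)
h(j, b) = 1/174 (h(j, b) = 1/(3 + 171) = 1/174)
((40 - 19) + c)*(-20) + h(195, 18) = ((40 - 19) - 54)*(-20) + 1/174 = (21 - 54)*(-20) + 1/174 = -33*(-20) + 1/174 = 660 + 1/174 = 114841/174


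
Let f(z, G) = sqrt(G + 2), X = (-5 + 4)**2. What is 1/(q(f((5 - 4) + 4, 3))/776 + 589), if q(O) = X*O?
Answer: 354681664/208907500091 - 776*sqrt(5)/208907500091 ≈ 0.0016978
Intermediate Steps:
X = 1 (X = (-1)**2 = 1)
f(z, G) = sqrt(2 + G)
q(O) = O (q(O) = 1*O = O)
1/(q(f((5 - 4) + 4, 3))/776 + 589) = 1/(sqrt(2 + 3)/776 + 589) = 1/(sqrt(5)*(1/776) + 589) = 1/(sqrt(5)/776 + 589) = 1/(589 + sqrt(5)/776)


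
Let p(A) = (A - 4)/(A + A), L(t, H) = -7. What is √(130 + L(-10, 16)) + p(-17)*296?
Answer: 3108/17 + √123 ≈ 193.91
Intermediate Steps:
p(A) = (-4 + A)/(2*A) (p(A) = (-4 + A)/((2*A)) = (-4 + A)*(1/(2*A)) = (-4 + A)/(2*A))
√(130 + L(-10, 16)) + p(-17)*296 = √(130 - 7) + ((½)*(-4 - 17)/(-17))*296 = √123 + ((½)*(-1/17)*(-21))*296 = √123 + (21/34)*296 = √123 + 3108/17 = 3108/17 + √123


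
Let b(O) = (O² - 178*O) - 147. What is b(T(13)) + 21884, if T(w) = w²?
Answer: 20216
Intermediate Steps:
b(O) = -147 + O² - 178*O
b(T(13)) + 21884 = (-147 + (13²)² - 178*13²) + 21884 = (-147 + 169² - 178*169) + 21884 = (-147 + 28561 - 30082) + 21884 = -1668 + 21884 = 20216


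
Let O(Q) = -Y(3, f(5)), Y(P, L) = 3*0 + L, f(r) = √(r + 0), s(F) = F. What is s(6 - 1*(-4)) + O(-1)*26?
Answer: 10 - 26*√5 ≈ -48.138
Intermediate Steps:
f(r) = √r
Y(P, L) = L (Y(P, L) = 0 + L = L)
O(Q) = -√5
s(6 - 1*(-4)) + O(-1)*26 = (6 - 1*(-4)) - √5*26 = (6 + 4) - 26*√5 = 10 - 26*√5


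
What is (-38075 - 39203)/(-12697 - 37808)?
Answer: 77278/50505 ≈ 1.5301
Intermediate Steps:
(-38075 - 39203)/(-12697 - 37808) = -77278/(-50505) = -77278*(-1/50505) = 77278/50505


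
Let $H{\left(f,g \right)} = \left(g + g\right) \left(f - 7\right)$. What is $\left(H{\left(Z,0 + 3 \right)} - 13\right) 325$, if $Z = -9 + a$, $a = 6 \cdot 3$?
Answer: $-325$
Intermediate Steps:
$a = 18$
$Z = 9$ ($Z = -9 + 18 = 9$)
$H{\left(f,g \right)} = 2 g \left(-7 + f\right)$
$\left(H{\left(Z,0 + 3 \right)} - 13\right) 325 = \left(2 \left(0 + 3\right) \left(-7 + 9\right) - 13\right) 325 = \left(2 \cdot 3 \cdot 2 - 13\right) 325 = \left(12 - 13\right) 325 = \left(-1\right) 325 = -325$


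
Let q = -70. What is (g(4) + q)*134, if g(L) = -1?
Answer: -9514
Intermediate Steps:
(g(4) + q)*134 = (-1 - 70)*134 = -71*134 = -9514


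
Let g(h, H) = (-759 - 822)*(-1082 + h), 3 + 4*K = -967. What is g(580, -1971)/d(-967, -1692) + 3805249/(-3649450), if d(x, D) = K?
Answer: -165563003359/50570950 ≈ -3273.9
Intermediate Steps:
K = -485/2 (K = -3/4 + (1/4)*(-967) = -3/4 - 967/4 = -485/2 ≈ -242.50)
g(h, H) = 1710642 - 1581*h (g(h, H) = -1581*(-1082 + h) = 1710642 - 1581*h)
d(x, D) = -485/2
g(580, -1971)/d(-967, -1692) + 3805249/(-3649450) = (1710642 - 1581*580)/(-485/2) + 3805249/(-3649450) = (1710642 - 916980)*(-2/485) + 3805249*(-1/3649450) = 793662*(-2/485) - 543607/521350 = -1587324/485 - 543607/521350 = -165563003359/50570950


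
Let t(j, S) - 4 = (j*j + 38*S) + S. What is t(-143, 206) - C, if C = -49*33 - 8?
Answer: 30112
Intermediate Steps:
C = -1625 (C = -1617 - 8 = -1625)
t(j, S) = 4 + j² + 39*S (t(j, S) = 4 + ((j*j + 38*S) + S) = 4 + ((j² + 38*S) + S) = 4 + (j² + 39*S) = 4 + j² + 39*S)
t(-143, 206) - C = (4 + (-143)² + 39*206) - 1*(-1625) = (4 + 20449 + 8034) + 1625 = 28487 + 1625 = 30112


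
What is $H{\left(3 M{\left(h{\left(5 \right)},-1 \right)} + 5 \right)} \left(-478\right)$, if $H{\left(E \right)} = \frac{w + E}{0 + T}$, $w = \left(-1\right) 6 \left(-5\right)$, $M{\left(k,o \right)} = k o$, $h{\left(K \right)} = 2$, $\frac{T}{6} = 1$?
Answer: $- \frac{6931}{3} \approx -2310.3$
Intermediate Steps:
$T = 6$ ($T = 6 \cdot 1 = 6$)
$w = 30$ ($w = \left(-6\right) \left(-5\right) = 30$)
$H{\left(E \right)} = 5 + \frac{E}{6}$ ($H{\left(E \right)} = \frac{30 + E}{0 + 6} = \frac{30 + E}{6} = \left(30 + E\right) \frac{1}{6} = 5 + \frac{E}{6}$)
$H{\left(3 M{\left(h{\left(5 \right)},-1 \right)} + 5 \right)} \left(-478\right) = \left(5 + \frac{3 \cdot 2 \left(-1\right) + 5}{6}\right) \left(-478\right) = \left(5 + \frac{3 \left(-2\right) + 5}{6}\right) \left(-478\right) = \left(5 + \frac{-6 + 5}{6}\right) \left(-478\right) = \left(5 + \frac{1}{6} \left(-1\right)\right) \left(-478\right) = \left(5 - \frac{1}{6}\right) \left(-478\right) = \frac{29}{6} \left(-478\right) = - \frac{6931}{3}$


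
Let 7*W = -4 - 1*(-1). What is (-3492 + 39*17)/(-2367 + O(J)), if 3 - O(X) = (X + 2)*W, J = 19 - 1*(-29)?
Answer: 6601/5466 ≈ 1.2076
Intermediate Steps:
W = -3/7 (W = (-4 - 1*(-1))/7 = (-4 + 1)/7 = (⅐)*(-3) = -3/7 ≈ -0.42857)
J = 48 (J = 19 + 29 = 48)
O(X) = 27/7 + 3*X/7 (O(X) = 3 - (X + 2)*(-3)/7 = 3 - (2 + X)*(-3)/7 = 3 - (-6/7 - 3*X/7) = 3 + (6/7 + 3*X/7) = 27/7 + 3*X/7)
(-3492 + 39*17)/(-2367 + O(J)) = (-3492 + 39*17)/(-2367 + (27/7 + (3/7)*48)) = (-3492 + 663)/(-2367 + (27/7 + 144/7)) = -2829/(-2367 + 171/7) = -2829/(-16398/7) = -2829*(-7/16398) = 6601/5466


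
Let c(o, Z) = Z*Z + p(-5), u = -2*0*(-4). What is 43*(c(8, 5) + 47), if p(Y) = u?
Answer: 3096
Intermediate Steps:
u = 0 (u = 0*(-4) = 0)
p(Y) = 0
c(o, Z) = Z**2 (c(o, Z) = Z*Z + 0 = Z**2 + 0 = Z**2)
43*(c(8, 5) + 47) = 43*(5**2 + 47) = 43*(25 + 47) = 43*72 = 3096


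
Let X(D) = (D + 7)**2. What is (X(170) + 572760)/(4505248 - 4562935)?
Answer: -201363/19229 ≈ -10.472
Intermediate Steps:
X(D) = (7 + D)**2
(X(170) + 572760)/(4505248 - 4562935) = ((7 + 170)**2 + 572760)/(4505248 - 4562935) = (177**2 + 572760)/(-57687) = (31329 + 572760)*(-1/57687) = 604089*(-1/57687) = -201363/19229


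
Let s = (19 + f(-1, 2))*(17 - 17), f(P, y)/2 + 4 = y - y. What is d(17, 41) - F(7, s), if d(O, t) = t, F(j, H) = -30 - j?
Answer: 78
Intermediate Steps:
f(P, y) = -8 (f(P, y) = -8 + 2*(y - y) = -8 + 2*0 = -8 + 0 = -8)
s = 0 (s = (19 - 8)*(17 - 17) = 11*0 = 0)
d(17, 41) - F(7, s) = 41 - (-30 - 1*7) = 41 - (-30 - 7) = 41 - 1*(-37) = 41 + 37 = 78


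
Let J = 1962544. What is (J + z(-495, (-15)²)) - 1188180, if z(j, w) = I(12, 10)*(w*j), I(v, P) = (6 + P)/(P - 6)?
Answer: 328864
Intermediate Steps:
I(v, P) = (6 + P)/(-6 + P)
z(j, w) = 4*j*w (z(j, w) = ((6 + 10)/(-6 + 10))*(w*j) = (16/4)*(j*w) = ((¼)*16)*(j*w) = 4*(j*w) = 4*j*w)
(J + z(-495, (-15)²)) - 1188180 = (1962544 + 4*(-495)*(-15)²) - 1188180 = (1962544 + 4*(-495)*225) - 1188180 = (1962544 - 445500) - 1188180 = 1517044 - 1188180 = 328864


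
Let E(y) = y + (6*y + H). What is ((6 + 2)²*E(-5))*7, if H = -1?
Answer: -16128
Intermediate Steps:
E(y) = -1 + 7*y (E(y) = y + (6*y - 1) = y + (-1 + 6*y) = -1 + 7*y)
((6 + 2)²*E(-5))*7 = ((6 + 2)²*(-1 + 7*(-5)))*7 = (8²*(-1 - 35))*7 = (64*(-36))*7 = -2304*7 = -16128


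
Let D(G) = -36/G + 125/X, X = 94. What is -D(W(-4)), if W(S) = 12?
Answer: 157/94 ≈ 1.6702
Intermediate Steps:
D(G) = 125/94 - 36/G (D(G) = -36/G + 125/94 = 125/94 - 36/G)
-D(W(-4)) = -(125/94 - 36/12) = -(125/94 - 36*1/12) = -(125/94 - 3) = -1*(-157/94) = 157/94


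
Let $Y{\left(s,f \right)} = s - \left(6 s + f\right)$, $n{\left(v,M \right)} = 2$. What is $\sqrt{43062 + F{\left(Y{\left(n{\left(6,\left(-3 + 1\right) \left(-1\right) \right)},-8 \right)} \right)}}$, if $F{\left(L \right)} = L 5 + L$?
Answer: $5 \sqrt{1722} \approx 207.48$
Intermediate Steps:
$Y{\left(s,f \right)} = - f - 5 s$ ($Y{\left(s,f \right)} = s - \left(f + 6 s\right) = - f - 5 s$)
$F{\left(L \right)} = 6 L$ ($F{\left(L \right)} = 5 L + L = 6 L$)
$\sqrt{43062 + F{\left(Y{\left(n{\left(6,\left(-3 + 1\right) \left(-1\right) \right)},-8 \right)} \right)}} = \sqrt{43062 + 6 \left(\left(-1\right) \left(-8\right) - 10\right)} = \sqrt{43062 + 6 \left(8 - 10\right)} = \sqrt{43062 + 6 \left(-2\right)} = \sqrt{43062 - 12} = \sqrt{43050} = 5 \sqrt{1722}$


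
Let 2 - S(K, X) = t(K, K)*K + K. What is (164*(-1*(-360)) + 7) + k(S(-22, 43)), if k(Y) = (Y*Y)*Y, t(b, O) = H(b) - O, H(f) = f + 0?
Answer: 72871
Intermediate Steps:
H(f) = f
t(b, O) = b - O
S(K, X) = 2 - K (S(K, X) = 2 - ((K - K)*K + K) = 2 - (0*K + K) = 2 - (0 + K) = 2 - K)
k(Y) = Y³ (k(Y) = Y²*Y = Y³)
(164*(-1*(-360)) + 7) + k(S(-22, 43)) = (164*(-1*(-360)) + 7) + (2 - 1*(-22))³ = (164*360 + 7) + (2 + 22)³ = (59040 + 7) + 24³ = 59047 + 13824 = 72871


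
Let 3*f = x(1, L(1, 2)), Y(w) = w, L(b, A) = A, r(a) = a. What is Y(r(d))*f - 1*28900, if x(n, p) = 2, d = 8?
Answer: -86684/3 ≈ -28895.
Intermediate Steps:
f = 2/3 (f = (1/3)*2 = 2/3 ≈ 0.66667)
Y(r(d))*f - 1*28900 = 8*(2/3) - 1*28900 = 16/3 - 28900 = -86684/3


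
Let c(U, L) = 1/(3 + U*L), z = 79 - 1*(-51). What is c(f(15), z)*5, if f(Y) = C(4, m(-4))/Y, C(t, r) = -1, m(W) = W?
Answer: -15/17 ≈ -0.88235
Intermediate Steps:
z = 130 (z = 79 + 51 = 130)
f(Y) = -1/Y
c(U, L) = 1/(3 + L*U)
c(f(15), z)*5 = 5/(3 + 130*(-1/15)) = 5/(3 - 26/3) = 5/(-17/3) = -3/17*5 = -15/17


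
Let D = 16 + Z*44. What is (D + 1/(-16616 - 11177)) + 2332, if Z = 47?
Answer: 122733887/27793 ≈ 4416.0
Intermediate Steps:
D = 2084 (D = 16 + 47*44 = 16 + 2068 = 2084)
(D + 1/(-16616 - 11177)) + 2332 = (2084 + 1/(-16616 - 11177)) + 2332 = (2084 + 1/(-27793)) + 2332 = (2084 - 1/27793) + 2332 = 57920611/27793 + 2332 = 122733887/27793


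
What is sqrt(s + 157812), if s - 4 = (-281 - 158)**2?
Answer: 11*sqrt(2897) ≈ 592.06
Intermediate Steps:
s = 192725 (s = 4 + (-281 - 158)**2 = 4 + (-439)**2 = 4 + 192721 = 192725)
sqrt(s + 157812) = sqrt(192725 + 157812) = sqrt(350537) = 11*sqrt(2897)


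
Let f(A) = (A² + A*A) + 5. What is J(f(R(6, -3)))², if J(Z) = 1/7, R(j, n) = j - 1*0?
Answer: 1/49 ≈ 0.020408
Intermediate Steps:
R(j, n) = j (R(j, n) = j + 0 = j)
f(A) = 5 + 2*A² (f(A) = (A² + A²) + 5 = 2*A² + 5 = 5 + 2*A²)
J(Z) = ⅐ (J(Z) = 1*(⅐) = ⅐)
J(f(R(6, -3)))² = (⅐)² = 1/49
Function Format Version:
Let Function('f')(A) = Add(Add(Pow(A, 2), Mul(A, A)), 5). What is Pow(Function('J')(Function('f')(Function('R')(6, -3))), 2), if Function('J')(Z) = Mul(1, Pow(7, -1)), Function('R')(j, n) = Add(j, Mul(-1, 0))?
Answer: Rational(1, 49) ≈ 0.020408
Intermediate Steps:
Function('R')(j, n) = j (Function('R')(j, n) = Add(j, 0) = j)
Function('f')(A) = Add(5, Mul(2, Pow(A, 2))) (Function('f')(A) = Add(Add(Pow(A, 2), Pow(A, 2)), 5) = Add(Mul(2, Pow(A, 2)), 5) = Add(5, Mul(2, Pow(A, 2))))
Function('J')(Z) = Rational(1, 7) (Function('J')(Z) = Mul(1, Rational(1, 7)) = Rational(1, 7))
Pow(Function('J')(Function('f')(Function('R')(6, -3))), 2) = Pow(Rational(1, 7), 2) = Rational(1, 49)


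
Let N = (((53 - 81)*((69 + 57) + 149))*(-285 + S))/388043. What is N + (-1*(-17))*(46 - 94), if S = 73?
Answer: -315010688/388043 ≈ -811.79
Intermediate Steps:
N = 1632400/388043 (N = (((53 - 81)*((69 + 57) + 149))*(-285 + 73))/388043 = (-28*(126 + 149)*(-212))*(1/388043) = (-28*275*(-212))*(1/388043) = -7700*(-212)*(1/388043) = 1632400*(1/388043) = 1632400/388043 ≈ 4.2067)
N + (-1*(-17))*(46 - 94) = 1632400/388043 + (-1*(-17))*(46 - 94) = 1632400/388043 + 17*(-48) = 1632400/388043 - 816 = -315010688/388043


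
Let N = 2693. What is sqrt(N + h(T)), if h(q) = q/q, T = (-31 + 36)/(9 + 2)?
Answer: sqrt(2694) ≈ 51.904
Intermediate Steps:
T = 5/11 ≈ 0.45455
h(q) = 1
sqrt(N + h(T)) = sqrt(2693 + 1) = sqrt(2694)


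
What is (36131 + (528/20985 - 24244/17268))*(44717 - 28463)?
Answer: 5911152669055116/10065805 ≈ 5.8725e+8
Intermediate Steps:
(36131 + (528/20985 - 24244/17268))*(44717 - 28463) = (36131 + (528*(1/20985) - 24244*1/17268))*16254 = (36131 + (176/6995 - 6061/4317))*16254 = (36131 - 41636903/30197415)*16254 = (1091021164462/30197415)*16254 = 5911152669055116/10065805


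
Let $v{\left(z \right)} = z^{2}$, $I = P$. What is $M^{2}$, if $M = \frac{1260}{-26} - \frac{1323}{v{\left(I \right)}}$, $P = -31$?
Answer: $\frac{387666871641}{156075049} \approx 2483.8$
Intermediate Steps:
$I = -31$
$M = - \frac{622629}{12493}$ ($M = \frac{1260}{-26} - \frac{1323}{\left(-31\right)^{2}} = 1260 \left(- \frac{1}{26}\right) - \frac{1323}{961} = - \frac{630}{13} - \frac{1323}{961} = - \frac{622629}{12493} \approx -49.838$)
$M^{2} = \left(- \frac{622629}{12493}\right)^{2} = \frac{387666871641}{156075049}$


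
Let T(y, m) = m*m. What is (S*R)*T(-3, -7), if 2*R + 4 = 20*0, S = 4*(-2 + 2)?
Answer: 0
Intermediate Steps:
T(y, m) = m²
S = 0 (S = 4*0 = 0)
R = -2 (R = -2 + (20*0)/2 = -2 + (½)*0 = -2 + 0 = -2)
(S*R)*T(-3, -7) = (0*(-2))*(-7)² = 0*49 = 0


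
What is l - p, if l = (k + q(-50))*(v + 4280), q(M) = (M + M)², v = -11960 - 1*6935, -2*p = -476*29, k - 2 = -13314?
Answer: 48397978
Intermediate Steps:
k = -13312 (k = 2 - 13314 = -13312)
p = 6902 (p = -(-238)*29 = -½*(-13804) = 6902)
v = -18895 (v = -11960 - 6935 = -18895)
q(M) = 4*M² (q(M) = (2*M)² = 4*M²)
l = 48404880 (l = (-13312 + 4*(-50)²)*(-18895 + 4280) = (-13312 + 4*2500)*(-14615) = (-13312 + 10000)*(-14615) = -3312*(-14615) = 48404880)
l - p = 48404880 - 1*6902 = 48404880 - 6902 = 48397978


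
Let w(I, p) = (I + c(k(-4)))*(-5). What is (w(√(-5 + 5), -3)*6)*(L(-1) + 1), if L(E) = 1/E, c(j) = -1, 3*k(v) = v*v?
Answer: 0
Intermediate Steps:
k(v) = v²/3 (k(v) = (v*v)/3 = v²/3)
w(I, p) = 5 - 5*I (w(I, p) = (I - 1)*(-5) = (-1 + I)*(-5) = 5 - 5*I)
(w(√(-5 + 5), -3)*6)*(L(-1) + 1) = ((5 - 5*√(-5 + 5))*6)*(1/(-1) + 1) = ((5 - 5*√0)*6)*(-1 + 1) = ((5 - 5*0)*6)*0 = ((5 + 0)*6)*0 = (5*6)*0 = 30*0 = 0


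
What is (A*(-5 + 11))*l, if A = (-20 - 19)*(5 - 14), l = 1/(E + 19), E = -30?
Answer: -2106/11 ≈ -191.45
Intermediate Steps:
l = -1/11 (l = 1/(-30 + 19) = 1/(-11) = -1/11 ≈ -0.090909)
A = 351 (A = -39*(-9) = 351)
(A*(-5 + 11))*l = (351*(-5 + 11))*(-1/11) = (351*6)*(-1/11) = 2106*(-1/11) = -2106/11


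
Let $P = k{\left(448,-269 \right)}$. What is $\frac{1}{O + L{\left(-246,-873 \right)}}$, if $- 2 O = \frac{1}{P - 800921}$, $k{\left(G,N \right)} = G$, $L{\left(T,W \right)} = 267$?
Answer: $\frac{1600946}{427452583} \approx 0.0037453$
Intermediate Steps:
$P = 448$
$O = \frac{1}{1600946}$ ($O = - \frac{1}{2 \left(448 - 800921\right)} = - \frac{1}{2 \left(-800473\right)} = \left(- \frac{1}{2}\right) \left(- \frac{1}{800473}\right) = \frac{1}{1600946} \approx 6.2463 \cdot 10^{-7}$)
$\frac{1}{O + L{\left(-246,-873 \right)}} = \frac{1}{\frac{1}{1600946} + 267} = \frac{1}{\frac{427452583}{1600946}} = \frac{1600946}{427452583}$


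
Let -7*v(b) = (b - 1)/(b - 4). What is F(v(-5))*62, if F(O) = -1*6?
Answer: -372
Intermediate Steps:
v(b) = -(-1 + b)/(7*(-4 + b)) (v(b) = -(b - 1)/(7*(b - 4)) = -(-1 + b)/(7*(-4 + b)))
F(O) = -6
F(v(-5))*62 = -6*62 = -372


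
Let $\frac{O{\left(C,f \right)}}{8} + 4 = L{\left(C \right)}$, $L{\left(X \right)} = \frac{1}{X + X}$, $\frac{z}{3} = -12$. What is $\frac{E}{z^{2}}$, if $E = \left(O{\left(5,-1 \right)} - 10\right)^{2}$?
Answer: $\frac{10609}{8100} \approx 1.3098$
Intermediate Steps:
$z = -36$ ($z = 3 \left(-12\right) = -36$)
$L{\left(X \right)} = \frac{1}{2 X}$
$O{\left(C,f \right)} = -32 + \frac{4}{C}$ ($O{\left(C,f \right)} = -32 + 8 \frac{1}{2 C} = -32 + \frac{4}{C}$)
$E = \frac{42436}{25}$ ($E = \left(\left(-32 + \frac{4}{5}\right) - 10\right)^{2} = \left(- \frac{156}{5} - 10\right)^{2} = \left(- \frac{206}{5}\right)^{2} = \frac{42436}{25} \approx 1697.4$)
$\frac{E}{z^{2}} = \frac{42436}{25 \left(-36\right)^{2}} = \frac{42436}{25 \cdot 1296} = \frac{42436}{25} \cdot \frac{1}{1296} = \frac{10609}{8100}$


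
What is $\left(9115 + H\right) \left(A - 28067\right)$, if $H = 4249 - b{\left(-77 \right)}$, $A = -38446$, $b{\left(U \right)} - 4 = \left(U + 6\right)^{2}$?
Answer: $-553321647$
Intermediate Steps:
$b{\left(U \right)} = 4 + \left(6 + U\right)^{2}$ ($b{\left(U \right)} = 4 + \left(U + 6\right)^{2} = 4 + \left(6 + U\right)^{2}$)
$H = -796$ ($H = 4249 - \left(4 + \left(6 - 77\right)^{2}\right) = 4249 - \left(4 + \left(-71\right)^{2}\right) = 4249 - \left(4 + 5041\right) = 4249 - 5045 = -796$)
$\left(9115 + H\right) \left(A - 28067\right) = \left(9115 - 796\right) \left(-38446 - 28067\right) = 8319 \left(-66513\right) = -553321647$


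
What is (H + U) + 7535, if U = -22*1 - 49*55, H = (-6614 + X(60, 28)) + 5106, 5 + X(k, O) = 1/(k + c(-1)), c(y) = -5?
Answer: 181776/55 ≈ 3305.0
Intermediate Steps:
X(k, O) = -5 + 1/(-5 + k) (X(k, O) = -5 + 1/(k - 5) = -5 + 1/(-5 + k))
H = -83214/55 (H = (-6614 + (26 - 5*60)/(-5 + 60)) + 5106 = (-6614 + (26 - 300)/55) + 5106 = (-6614 + (1/55)*(-274)) + 5106 = (-6614 - 274/55) + 5106 = -364044/55 + 5106 = -83214/55 ≈ -1513.0)
U = -2717 (U = -22 - 2695 = -2717)
(H + U) + 7535 = (-83214/55 - 2717) + 7535 = -232649/55 + 7535 = 181776/55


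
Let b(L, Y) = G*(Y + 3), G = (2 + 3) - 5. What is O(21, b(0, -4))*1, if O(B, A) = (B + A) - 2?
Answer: 19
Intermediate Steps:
G = 0 (G = 5 - 5 = 0)
b(L, Y) = 0 (b(L, Y) = 0*(Y + 3) = 0*(3 + Y) = 0)
O(B, A) = -2 + A + B (O(B, A) = (A + B) - 2 = -2 + A + B)
O(21, b(0, -4))*1 = (-2 + 0 + 21)*1 = 19*1 = 19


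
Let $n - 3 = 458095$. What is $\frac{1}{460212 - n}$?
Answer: $\frac{1}{2114} \approx 0.00047304$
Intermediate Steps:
$n = 458098$ ($n = 3 + 458095 = 458098$)
$\frac{1}{460212 - n} = \frac{1}{460212 - 458098} = \frac{1}{2114}$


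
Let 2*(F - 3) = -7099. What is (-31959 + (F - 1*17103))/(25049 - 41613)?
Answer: 105217/33128 ≈ 3.1761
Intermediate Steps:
F = -7093/2 (F = 3 + (1/2)*(-7099) = 3 - 7099/2 = -7093/2 ≈ -3546.5)
(-31959 + (F - 1*17103))/(25049 - 41613) = (-31959 + (-7093/2 - 1*17103))/(25049 - 41613) = (-31959 + (-7093/2 - 17103))/(-16564) = (-31959 - 41299/2)*(-1/16564) = -105217/2*(-1/16564) = 105217/33128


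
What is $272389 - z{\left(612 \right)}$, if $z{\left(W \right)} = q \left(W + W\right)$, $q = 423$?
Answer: $-245363$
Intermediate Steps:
$z{\left(W \right)} = 846 W$ ($z{\left(W \right)} = 423 \left(W + W\right) = 423 \cdot 2 W = 846 W$)
$272389 - z{\left(612 \right)} = 272389 - 846 \cdot 612 = 272389 - 517752 = -245363$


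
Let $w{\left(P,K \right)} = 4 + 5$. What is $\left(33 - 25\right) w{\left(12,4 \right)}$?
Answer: $72$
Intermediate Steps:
$w{\left(P,K \right)} = 9$
$\left(33 - 25\right) w{\left(12,4 \right)} = \left(33 - 25\right) 9 = 8 \cdot 9 = 72$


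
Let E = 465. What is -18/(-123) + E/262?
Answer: 20637/10742 ≈ 1.9212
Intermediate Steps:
-18/(-123) + E/262 = -18/(-123) + 465/262 = -18*(-1/123) + 465*(1/262) = 6/41 + 465/262 = 20637/10742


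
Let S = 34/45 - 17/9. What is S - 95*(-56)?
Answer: 79783/15 ≈ 5318.9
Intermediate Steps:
S = -17/15 (S = 34*(1/45) - 17*⅑ = 34/45 - 17/9 = -17/15 ≈ -1.1333)
S - 95*(-56) = -17/15 - 95*(-56) = -17/15 + 5320 = 79783/15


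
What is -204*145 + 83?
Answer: -29497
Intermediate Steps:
-204*145 + 83 = -29580 + 83 = -29497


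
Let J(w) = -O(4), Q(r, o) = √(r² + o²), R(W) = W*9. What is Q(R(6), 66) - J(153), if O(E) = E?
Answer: 4 + 6*√202 ≈ 89.276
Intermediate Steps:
R(W) = 9*W
Q(r, o) = √(o² + r²)
J(w) = -4 (J(w) = -1*4 = -4)
Q(R(6), 66) - J(153) = √(66² + (9*6)²) - 1*(-4) = √(4356 + 54²) + 4 = √(4356 + 2916) + 4 = √7272 + 4 = 6*√202 + 4 = 4 + 6*√202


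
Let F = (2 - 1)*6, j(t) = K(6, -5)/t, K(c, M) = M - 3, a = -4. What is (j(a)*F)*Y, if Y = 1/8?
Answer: 3/2 ≈ 1.5000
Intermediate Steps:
K(c, M) = -3 + M
j(t) = -8/t (j(t) = (-3 - 5)/t = -8/t)
F = 6 (F = 1*6 = 6)
Y = ⅛ ≈ 0.12500
(j(a)*F)*Y = (-8/(-4)*6)*(⅛) = (-8*(-¼)*6)*(⅛) = (2*6)*(⅛) = 12*(⅛) = 3/2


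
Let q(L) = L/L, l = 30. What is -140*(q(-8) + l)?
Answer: -4340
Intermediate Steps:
q(L) = 1
-140*(q(-8) + l) = -140*(1 + 30) = -140*31 = -4340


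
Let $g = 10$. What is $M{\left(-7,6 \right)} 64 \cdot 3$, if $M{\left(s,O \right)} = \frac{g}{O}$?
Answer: $320$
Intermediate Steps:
$M{\left(s,O \right)} = \frac{10}{O}$
$M{\left(-7,6 \right)} 64 \cdot 3 = \frac{10}{6} \cdot 64 \cdot 3 = 10 \cdot \frac{1}{6} \cdot 64 \cdot 3 = \frac{5}{3} \cdot 64 \cdot 3 = \frac{320}{3} \cdot 3 = 320$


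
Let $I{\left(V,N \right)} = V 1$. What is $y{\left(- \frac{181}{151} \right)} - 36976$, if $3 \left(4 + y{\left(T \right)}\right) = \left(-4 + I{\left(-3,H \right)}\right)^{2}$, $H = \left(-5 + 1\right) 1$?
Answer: $- \frac{110891}{3} \approx -36964.0$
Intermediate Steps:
$H = -4$ ($H = \left(-4\right) 1 = -4$)
$I{\left(V,N \right)} = V$
$y{\left(T \right)} = \frac{37}{3}$ ($y{\left(T \right)} = -4 + \frac{\left(-4 - 3\right)^{2}}{3} = -4 + \frac{\left(-7\right)^{2}}{3} = -4 + \frac{1}{3} \cdot 49 = -4 + \frac{49}{3} = \frac{37}{3}$)
$y{\left(- \frac{181}{151} \right)} - 36976 = \frac{37}{3} - 36976 = - \frac{110891}{3}$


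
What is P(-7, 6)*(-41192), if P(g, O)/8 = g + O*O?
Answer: -9556544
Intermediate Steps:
P(g, O) = 8*g + 8*O² (P(g, O) = 8*(g + O*O) = 8*(g + O²) = 8*g + 8*O²)
P(-7, 6)*(-41192) = (8*(-7) + 8*6²)*(-41192) = (-56 + 8*36)*(-41192) = (-56 + 288)*(-41192) = 232*(-41192) = -9556544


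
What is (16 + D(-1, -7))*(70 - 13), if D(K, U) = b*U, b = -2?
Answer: 1710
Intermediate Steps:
D(K, U) = -2*U
(16 + D(-1, -7))*(70 - 13) = (16 - 2*(-7))*(70 - 13) = (16 + 14)*(70 - 1*13) = 30*(70 - 13) = 30*57 = 1710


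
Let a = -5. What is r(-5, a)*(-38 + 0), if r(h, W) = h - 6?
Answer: 418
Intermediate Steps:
r(h, W) = -6 + h
r(-5, a)*(-38 + 0) = (-6 - 5)*(-38 + 0) = -11*(-38) = 418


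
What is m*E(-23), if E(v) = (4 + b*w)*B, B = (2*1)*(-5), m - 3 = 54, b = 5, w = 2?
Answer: -7980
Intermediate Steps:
m = 57 (m = 3 + 54 = 57)
B = -10 (B = 2*(-5) = -10)
E(v) = -140 (E(v) = (4 + 5*2)*(-10) = (4 + 10)*(-10) = 14*(-10) = -140)
m*E(-23) = 57*(-140) = -7980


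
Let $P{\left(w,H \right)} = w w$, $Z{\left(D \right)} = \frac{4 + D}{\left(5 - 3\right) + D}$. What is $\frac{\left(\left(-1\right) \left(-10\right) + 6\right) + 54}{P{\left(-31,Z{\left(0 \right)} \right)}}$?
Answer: $\frac{70}{961} \approx 0.072841$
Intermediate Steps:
$Z{\left(D \right)} = \frac{4 + D}{2 + D}$ ($Z{\left(D \right)} = \frac{4 + D}{\left(5 - 3\right) + D} = \frac{4 + D}{2 + D}$)
$P{\left(w,H \right)} = w^{2}$
$\frac{\left(\left(-1\right) \left(-10\right) + 6\right) + 54}{P{\left(-31,Z{\left(0 \right)} \right)}} = \frac{\left(\left(-1\right) \left(-10\right) + 6\right) + 54}{\left(-31\right)^{2}} = \frac{\left(10 + 6\right) + 54}{961} = \left(16 + 54\right) \frac{1}{961} = 70 \cdot \frac{1}{961} = \frac{70}{961}$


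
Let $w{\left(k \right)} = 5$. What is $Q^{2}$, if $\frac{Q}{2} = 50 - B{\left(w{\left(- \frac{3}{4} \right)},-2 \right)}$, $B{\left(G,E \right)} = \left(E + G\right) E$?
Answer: $12544$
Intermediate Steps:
$B{\left(G,E \right)} = E \left(E + G\right)$
$Q = 112$ ($Q = 2 \left(50 - - 2 \left(-2 + 5\right)\right) = 2 \left(50 - \left(-2\right) 3\right) = 2 \left(50 - -6\right) = 2 \left(50 + 6\right) = 2 \cdot 56 = 112$)
$Q^{2} = 112^{2} = 12544$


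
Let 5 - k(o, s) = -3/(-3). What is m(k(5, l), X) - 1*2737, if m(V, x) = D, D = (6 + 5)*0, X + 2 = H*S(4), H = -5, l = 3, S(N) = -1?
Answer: -2737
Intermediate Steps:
k(o, s) = 4 (k(o, s) = 5 - (-3)/(-3) = 5 - (-3)*(-1)/3 = 5 - 1*1 = 5 - 1 = 4)
X = 3 (X = -2 - 5*(-1) = -2 + 5 = 3)
D = 0 (D = 11*0 = 0)
m(V, x) = 0
m(k(5, l), X) - 1*2737 = 0 - 1*2737 = 0 - 2737 = -2737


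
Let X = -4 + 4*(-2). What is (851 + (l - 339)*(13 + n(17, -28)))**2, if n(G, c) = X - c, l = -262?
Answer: 274830084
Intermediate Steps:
X = -12 (X = -4 - 8 = -12)
n(G, c) = -12 - c
(851 + (l - 339)*(13 + n(17, -28)))**2 = (851 + (-262 - 339)*(13 + (-12 - 1*(-28))))**2 = (851 - 601*(13 + (-12 + 28)))**2 = (851 - 601*(13 + 16))**2 = (851 - 601*29)**2 = (851 - 17429)**2 = (-16578)**2 = 274830084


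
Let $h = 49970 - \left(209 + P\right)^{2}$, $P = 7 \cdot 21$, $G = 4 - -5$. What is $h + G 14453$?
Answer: $53311$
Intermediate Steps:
$G = 9$ ($G = 4 + 5 = 9$)
$P = 147$
$h = -76766$ ($h = 49970 - \left(209 + 147\right)^{2} = 49970 - 356^{2} = 49970 - 126736 = -76766$)
$h + G 14453 = -76766 + 9 \cdot 14453 = -76766 + 130077 = 53311$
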